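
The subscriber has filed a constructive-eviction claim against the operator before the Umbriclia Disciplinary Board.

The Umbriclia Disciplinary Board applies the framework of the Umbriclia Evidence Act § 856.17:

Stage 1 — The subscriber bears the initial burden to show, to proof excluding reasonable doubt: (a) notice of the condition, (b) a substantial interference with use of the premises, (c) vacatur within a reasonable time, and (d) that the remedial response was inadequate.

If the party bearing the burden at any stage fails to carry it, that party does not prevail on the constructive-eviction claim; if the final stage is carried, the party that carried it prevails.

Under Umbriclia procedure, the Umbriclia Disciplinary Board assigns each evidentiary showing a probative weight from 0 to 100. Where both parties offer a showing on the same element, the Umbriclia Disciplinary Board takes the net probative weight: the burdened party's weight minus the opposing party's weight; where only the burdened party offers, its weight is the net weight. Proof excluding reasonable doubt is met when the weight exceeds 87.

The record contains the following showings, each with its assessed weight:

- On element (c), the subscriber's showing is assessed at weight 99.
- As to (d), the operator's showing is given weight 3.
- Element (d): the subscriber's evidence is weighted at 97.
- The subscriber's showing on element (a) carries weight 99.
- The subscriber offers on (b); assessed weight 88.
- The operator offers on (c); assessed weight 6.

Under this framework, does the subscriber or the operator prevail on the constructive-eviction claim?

Stage 1 — burden on subscriber; standard: proof excluding reasonable doubt (weight exceeds 87).
    (a): 99 > 87 [met]
    (b): 88 > 87 [met]
    (c): 99 − 6 = 93 > 87 [met]
    (d): 97 − 3 = 94 > 87 [met]
  Stage 1 carried; the final stage is satisfied.
Every stage carried; the subscriber prevails.

subscriber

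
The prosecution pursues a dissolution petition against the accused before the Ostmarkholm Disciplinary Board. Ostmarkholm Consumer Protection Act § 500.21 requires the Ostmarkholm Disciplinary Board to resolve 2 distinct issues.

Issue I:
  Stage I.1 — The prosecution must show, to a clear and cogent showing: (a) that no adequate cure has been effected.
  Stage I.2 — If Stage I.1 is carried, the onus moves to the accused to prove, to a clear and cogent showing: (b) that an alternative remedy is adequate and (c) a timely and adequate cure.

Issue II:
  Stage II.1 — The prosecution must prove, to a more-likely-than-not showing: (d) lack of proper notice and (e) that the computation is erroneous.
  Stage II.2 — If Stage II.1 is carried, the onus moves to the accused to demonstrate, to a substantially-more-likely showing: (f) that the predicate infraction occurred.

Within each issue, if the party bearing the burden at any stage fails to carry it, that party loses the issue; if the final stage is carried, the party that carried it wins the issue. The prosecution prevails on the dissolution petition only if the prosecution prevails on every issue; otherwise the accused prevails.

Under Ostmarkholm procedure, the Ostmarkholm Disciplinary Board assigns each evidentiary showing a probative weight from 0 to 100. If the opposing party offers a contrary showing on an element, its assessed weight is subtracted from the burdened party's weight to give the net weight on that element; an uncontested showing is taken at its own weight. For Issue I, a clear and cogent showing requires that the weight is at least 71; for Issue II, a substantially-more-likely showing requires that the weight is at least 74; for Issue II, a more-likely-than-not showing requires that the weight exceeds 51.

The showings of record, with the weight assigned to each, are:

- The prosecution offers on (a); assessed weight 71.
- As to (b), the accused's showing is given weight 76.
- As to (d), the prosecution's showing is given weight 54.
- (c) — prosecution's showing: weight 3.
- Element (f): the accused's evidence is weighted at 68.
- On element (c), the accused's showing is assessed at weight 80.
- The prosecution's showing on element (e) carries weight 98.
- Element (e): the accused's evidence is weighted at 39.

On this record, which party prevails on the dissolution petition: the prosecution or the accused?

— Issue I —
Stage I.1 (prosecution, a clear and cogent showing, weight is at least 71): (a) 71 ≥ 71 — meets.
  The prosecution carries Stage I.1; the accused now bears the burden.
Stage I.2 (accused, a clear and cogent showing, weight is at least 71): (b) 76 ≥ 71 — meets; (c) net 80−3=77 ≥ 71 — meets.
  Stage I.2 carried; the final stage is satisfied.
All stages carried — the accused prevails on this issue.
— Issue II —
Stage II.1 (prosecution, a more-likely-than-not showing, weight exceeds 51): (d) 54 > 51 — meets; (e) net 98−39=59 > 51 — meets.
  Stage II.1 is satisfied; the onus moves to the accused.
Stage II.2 (accused, a substantially-more-likely showing, weight is at least 74): (f) 68 < 74 — fails.
  Not every element is met, so the accused fails to carry Stage II.2.
The analysis ends at Stage II.2; the prosecution prevails on this issue.
Per-issue: Issue I → accused; Issue II → prosecution. The prosecution must prevail on every issue; overall, the accused prevails.

accused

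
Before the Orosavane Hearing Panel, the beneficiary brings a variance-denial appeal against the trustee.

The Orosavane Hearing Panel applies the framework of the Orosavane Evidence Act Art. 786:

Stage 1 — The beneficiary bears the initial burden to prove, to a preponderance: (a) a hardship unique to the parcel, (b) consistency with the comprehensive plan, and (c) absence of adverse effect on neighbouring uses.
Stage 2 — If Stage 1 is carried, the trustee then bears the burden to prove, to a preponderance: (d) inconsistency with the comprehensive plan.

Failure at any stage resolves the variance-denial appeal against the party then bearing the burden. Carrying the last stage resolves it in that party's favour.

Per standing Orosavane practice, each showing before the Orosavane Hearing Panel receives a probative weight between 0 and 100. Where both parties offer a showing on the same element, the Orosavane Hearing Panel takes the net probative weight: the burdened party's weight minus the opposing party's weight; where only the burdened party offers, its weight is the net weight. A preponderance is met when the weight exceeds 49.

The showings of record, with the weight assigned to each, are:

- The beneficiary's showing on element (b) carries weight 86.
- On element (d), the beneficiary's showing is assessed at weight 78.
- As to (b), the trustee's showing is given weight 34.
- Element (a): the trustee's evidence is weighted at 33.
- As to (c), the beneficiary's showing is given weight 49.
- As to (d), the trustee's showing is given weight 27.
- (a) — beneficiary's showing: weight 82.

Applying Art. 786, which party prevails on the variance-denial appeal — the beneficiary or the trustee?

trustee

Stage 1 (beneficiary, a preponderance, weight exceeds 49): (a) net 82−33=49 ≤ 49 — fails; (b) net 86−34=52 > 49 — meets; (c) 49 ≤ 49 — fails.
  Stage 1 not carried; the beneficiary fails its burden.
The analysis ends at Stage 1; the trustee prevails.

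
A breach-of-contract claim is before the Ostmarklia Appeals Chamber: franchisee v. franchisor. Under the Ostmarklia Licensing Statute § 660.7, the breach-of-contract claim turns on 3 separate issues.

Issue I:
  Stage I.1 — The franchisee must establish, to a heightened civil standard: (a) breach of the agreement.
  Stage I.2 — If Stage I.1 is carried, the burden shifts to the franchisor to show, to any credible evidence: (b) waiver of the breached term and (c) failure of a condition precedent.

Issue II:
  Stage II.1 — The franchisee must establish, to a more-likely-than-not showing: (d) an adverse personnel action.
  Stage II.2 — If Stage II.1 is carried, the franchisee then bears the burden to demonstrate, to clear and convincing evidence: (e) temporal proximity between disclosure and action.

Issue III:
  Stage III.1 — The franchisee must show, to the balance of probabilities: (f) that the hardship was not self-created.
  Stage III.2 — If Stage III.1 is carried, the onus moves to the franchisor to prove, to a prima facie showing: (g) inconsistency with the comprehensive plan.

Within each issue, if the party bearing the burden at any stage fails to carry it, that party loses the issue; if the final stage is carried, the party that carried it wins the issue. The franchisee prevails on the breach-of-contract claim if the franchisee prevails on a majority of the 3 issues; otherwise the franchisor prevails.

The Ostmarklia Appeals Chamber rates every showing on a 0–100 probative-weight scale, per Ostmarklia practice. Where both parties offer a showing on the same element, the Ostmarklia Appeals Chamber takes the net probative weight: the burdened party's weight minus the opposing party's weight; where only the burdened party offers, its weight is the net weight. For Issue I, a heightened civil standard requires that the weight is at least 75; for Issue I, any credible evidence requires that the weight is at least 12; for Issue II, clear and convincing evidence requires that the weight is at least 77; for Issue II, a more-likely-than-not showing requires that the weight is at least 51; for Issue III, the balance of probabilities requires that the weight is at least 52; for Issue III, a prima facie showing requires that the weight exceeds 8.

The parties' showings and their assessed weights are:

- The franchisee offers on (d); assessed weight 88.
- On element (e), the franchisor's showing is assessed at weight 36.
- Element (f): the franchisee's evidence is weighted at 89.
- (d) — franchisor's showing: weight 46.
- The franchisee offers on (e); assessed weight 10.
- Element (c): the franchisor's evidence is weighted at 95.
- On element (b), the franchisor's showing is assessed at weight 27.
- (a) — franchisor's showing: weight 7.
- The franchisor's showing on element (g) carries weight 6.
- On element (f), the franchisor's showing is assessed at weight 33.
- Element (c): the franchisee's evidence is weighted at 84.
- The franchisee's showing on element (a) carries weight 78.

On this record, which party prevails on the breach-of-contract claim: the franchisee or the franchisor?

franchisor

— Issue I —
At Stage I.1 the franchisee must meet a heightened civil standard (weight is at least 75): on (a) the weight is 78 less the opposing 7 gives net 71, which does not reach 75, so (a) does not meet the standard.
  Stage I.1 not carried; the franchisee fails its burden.
So the franchisor prevails on this issue.
— Issue II —
Stage II.1 — burden on franchisee; standard: a more-likely-than-not showing (weight is at least 51).
    (d): 88 − 46 = 42 < 51 [not met]
  Not every element is met, so the franchisee fails to carry Stage II.1.
The analysis ends at Stage II.1; the franchisor prevails on this issue.
— Issue III —
Stage III.1 (franchisee, the balance of probabilities, weight is at least 52): (f) net 89−33=56 ≥ 52 — meets.
  Stage III.1 is satisfied; the onus moves to the franchisor.
Stage III.2 (franchisor, a prima facie showing, weight exceeds 8): (g) 6 ≤ 8 — fails.
  The franchisor does not carry Stage III.2.
The franchisee prevails on this issue.
Per-issue: Issue I → franchisor; Issue II → franchisor; Issue III → franchisee. The franchisee must prevail on a majority of issues; overall, the franchisor prevails.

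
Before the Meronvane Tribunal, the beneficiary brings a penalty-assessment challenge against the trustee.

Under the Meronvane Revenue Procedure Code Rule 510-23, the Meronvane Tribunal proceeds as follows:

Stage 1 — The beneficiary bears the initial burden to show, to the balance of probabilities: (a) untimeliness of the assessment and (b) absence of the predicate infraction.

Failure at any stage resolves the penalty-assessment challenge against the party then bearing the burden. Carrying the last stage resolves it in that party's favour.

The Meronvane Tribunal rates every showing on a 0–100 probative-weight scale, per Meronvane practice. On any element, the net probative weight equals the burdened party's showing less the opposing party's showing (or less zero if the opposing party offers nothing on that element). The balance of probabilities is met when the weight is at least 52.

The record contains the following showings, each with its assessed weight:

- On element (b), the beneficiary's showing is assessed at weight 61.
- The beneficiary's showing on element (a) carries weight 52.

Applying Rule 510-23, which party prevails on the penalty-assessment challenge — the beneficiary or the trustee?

beneficiary

Stage 1 — burden on beneficiary; standard: the balance of probabilities (weight is at least 52).
    (a): 52 ≥ 52 [met]
    (b): 61 ≥ 52 [met]
  Stage 1 carried; the final stage is satisfied.
All stages carried — the beneficiary prevails.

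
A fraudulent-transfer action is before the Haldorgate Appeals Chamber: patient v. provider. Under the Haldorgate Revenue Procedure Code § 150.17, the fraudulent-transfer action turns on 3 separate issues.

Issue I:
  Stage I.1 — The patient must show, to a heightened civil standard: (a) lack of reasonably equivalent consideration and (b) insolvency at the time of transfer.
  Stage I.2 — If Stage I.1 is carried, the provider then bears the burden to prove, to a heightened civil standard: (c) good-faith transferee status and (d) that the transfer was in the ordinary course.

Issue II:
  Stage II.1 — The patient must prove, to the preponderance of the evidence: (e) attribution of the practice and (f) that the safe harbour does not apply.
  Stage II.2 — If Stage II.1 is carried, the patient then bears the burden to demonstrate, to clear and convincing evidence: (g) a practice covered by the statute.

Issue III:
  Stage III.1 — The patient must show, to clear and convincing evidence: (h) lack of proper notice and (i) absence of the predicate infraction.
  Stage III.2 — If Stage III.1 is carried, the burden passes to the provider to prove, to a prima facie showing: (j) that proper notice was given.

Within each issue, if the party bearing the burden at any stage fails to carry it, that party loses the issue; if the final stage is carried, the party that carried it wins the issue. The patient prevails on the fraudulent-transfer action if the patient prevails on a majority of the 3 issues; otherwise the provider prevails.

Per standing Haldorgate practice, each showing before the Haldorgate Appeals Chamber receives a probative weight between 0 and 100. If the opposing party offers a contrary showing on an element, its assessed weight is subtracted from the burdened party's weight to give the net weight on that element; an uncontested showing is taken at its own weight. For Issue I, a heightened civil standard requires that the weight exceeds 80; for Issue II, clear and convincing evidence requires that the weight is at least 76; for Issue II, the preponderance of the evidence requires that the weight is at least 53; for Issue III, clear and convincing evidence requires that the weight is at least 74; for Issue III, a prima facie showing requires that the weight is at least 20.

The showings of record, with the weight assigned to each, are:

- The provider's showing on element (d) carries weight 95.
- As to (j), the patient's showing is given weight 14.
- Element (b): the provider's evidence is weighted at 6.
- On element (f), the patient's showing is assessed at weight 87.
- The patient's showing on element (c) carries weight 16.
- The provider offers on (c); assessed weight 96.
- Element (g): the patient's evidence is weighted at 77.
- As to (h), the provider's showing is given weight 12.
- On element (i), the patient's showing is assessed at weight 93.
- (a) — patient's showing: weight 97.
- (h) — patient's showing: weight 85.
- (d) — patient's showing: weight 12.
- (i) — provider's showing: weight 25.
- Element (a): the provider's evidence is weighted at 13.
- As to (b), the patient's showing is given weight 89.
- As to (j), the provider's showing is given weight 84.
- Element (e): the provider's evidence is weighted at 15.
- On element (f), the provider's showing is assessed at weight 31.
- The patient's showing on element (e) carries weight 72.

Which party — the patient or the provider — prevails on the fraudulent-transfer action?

patient

— Issue I —
At Stage I.1 the patient must meet a heightened civil standard (weight exceeds 80): on (a) the weight is 97 less the opposing 13 gives net 84, which does exceed 80, so (a) meets the standard; on (b) the weight is 89 less the opposing 6 gives net 83, > 80, so (b) meets the standard.
  All elements met. The burden passes to the provider.
At Stage I.2 the provider must meet a heightened civil standard (weight exceeds 80): on (c) the weight is 96 less the opposing 16 gives net 80, ≤ 80, so (c) does not meet the standard; on (d) the weight is 95 less the opposing 12 gives net 83, which does exceed 80, so (d) meets the standard.
  Not every element is met, so the provider fails to carry Stage I.2.
The analysis ends at Stage I.2; the patient prevails on this issue.
— Issue II —
Stage II.1 — burden on patient; standard: the preponderance of the evidence (weight is at least 53).
    (e): 72 − 15 = 57 ≥ 53 [met]
    (f): 87 − 31 = 56 ≥ 53 [met]
  Stage II.1 is satisfied; the patient continues to bear the burden.
Stage II.2 — burden on patient; standard: clear and convincing evidence (weight is at least 76).
    (g): 77 ≥ 76 [met]
  Stage II.2 carried; the final stage is satisfied.
With every stage satisfied, the patient prevails on this issue.
— Issue III —
At Stage III.1 the patient must meet clear and convincing evidence (weight is at least 74): on (h) the weight is 85 less the opposing 12 gives net 73, < 74, so (h) does not meet the standard; on (i) the weight is 93 less the opposing 25 gives net 68, which does not reach 74, so (i) does not meet the standard.
  The patient does not carry Stage III.1.
The analysis ends at Stage III.1; the provider prevails on this issue.
Per-issue: Issue I → patient; Issue II → patient; Issue III → provider. The patient must prevail on a majority of issues; overall, the patient prevails.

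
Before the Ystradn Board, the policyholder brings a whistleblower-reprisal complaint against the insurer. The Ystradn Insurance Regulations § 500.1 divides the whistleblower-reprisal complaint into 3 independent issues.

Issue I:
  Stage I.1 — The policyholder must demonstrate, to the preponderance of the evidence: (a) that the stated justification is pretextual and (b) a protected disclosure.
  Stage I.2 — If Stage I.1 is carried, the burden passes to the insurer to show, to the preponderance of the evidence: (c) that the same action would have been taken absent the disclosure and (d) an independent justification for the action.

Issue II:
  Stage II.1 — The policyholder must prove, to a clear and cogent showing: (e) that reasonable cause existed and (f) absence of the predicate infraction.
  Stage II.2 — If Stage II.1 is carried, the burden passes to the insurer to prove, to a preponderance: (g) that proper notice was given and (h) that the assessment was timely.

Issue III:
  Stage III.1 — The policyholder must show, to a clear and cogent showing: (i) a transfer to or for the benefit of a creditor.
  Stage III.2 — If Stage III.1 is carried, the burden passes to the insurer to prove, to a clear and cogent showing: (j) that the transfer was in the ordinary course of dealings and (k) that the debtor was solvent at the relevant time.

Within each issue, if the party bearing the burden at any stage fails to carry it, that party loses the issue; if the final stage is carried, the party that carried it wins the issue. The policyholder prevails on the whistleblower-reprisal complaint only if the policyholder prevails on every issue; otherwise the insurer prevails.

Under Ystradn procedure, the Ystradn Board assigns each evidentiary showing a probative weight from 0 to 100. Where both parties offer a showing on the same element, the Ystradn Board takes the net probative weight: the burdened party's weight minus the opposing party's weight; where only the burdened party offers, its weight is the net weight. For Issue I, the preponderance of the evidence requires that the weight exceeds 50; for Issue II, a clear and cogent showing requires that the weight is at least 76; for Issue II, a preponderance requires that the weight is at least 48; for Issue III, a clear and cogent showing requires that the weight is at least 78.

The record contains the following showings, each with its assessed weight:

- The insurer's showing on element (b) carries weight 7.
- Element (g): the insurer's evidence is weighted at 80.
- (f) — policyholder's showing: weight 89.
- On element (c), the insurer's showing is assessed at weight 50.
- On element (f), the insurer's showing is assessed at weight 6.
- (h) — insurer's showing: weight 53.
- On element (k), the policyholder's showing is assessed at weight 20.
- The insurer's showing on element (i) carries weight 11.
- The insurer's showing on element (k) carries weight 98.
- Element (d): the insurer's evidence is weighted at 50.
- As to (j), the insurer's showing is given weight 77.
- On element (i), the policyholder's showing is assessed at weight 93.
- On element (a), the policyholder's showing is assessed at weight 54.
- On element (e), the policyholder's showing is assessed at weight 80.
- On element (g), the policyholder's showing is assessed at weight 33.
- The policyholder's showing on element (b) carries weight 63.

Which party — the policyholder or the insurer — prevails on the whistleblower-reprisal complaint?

— Issue I —
Stage I.1 (policyholder, the preponderance of the evidence, weight exceeds 50): (a) 54 > 50 — meets; (b) net 63−7=56 > 50 — meets.
  Stage I.1 carried; the burden shifts to the insurer.
Stage I.2 (insurer, the preponderance of the evidence, weight exceeds 50): (c) 50 ≤ 50 — fails; (d) 50 ≤ 50 — fails.
  Not every element is met, so the insurer fails to carry Stage I.2.
The policyholder prevails on this issue.
— Issue II —
Stage II.1 (policyholder, a clear and cogent showing, weight is at least 76): (e) 80 ≥ 76 — meets; (f) net 89−6=83 ≥ 76 — meets.
  The policyholder carries Stage II.1; the insurer now bears the burden.
Stage II.2 (insurer, a preponderance, weight is at least 48): (g) net 80−33=47 < 48 — fails; (h) 53 ≥ 48 — meets.
  The insurer does not carry Stage II.2.
The policyholder prevails on this issue.
— Issue III —
Stage III.1 — burden on policyholder; standard: a clear and cogent showing (weight is at least 78).
    (i): 93 − 11 = 82 ≥ 78 [met]
  Stage III.1 is satisfied; the onus moves to the insurer.
Stage III.2 — burden on insurer; standard: a clear and cogent showing (weight is at least 78).
    (j): 77 < 78 [not met]
    (k): 98 − 20 = 78 ≥ 78 [met]
  Stage III.2 not carried; the insurer fails its burden.
The policyholder prevails on this issue.
Per-issue: Issue I → policyholder; Issue II → policyholder; Issue III → policyholder. The policyholder must prevail on every issue; overall, the policyholder prevails.

policyholder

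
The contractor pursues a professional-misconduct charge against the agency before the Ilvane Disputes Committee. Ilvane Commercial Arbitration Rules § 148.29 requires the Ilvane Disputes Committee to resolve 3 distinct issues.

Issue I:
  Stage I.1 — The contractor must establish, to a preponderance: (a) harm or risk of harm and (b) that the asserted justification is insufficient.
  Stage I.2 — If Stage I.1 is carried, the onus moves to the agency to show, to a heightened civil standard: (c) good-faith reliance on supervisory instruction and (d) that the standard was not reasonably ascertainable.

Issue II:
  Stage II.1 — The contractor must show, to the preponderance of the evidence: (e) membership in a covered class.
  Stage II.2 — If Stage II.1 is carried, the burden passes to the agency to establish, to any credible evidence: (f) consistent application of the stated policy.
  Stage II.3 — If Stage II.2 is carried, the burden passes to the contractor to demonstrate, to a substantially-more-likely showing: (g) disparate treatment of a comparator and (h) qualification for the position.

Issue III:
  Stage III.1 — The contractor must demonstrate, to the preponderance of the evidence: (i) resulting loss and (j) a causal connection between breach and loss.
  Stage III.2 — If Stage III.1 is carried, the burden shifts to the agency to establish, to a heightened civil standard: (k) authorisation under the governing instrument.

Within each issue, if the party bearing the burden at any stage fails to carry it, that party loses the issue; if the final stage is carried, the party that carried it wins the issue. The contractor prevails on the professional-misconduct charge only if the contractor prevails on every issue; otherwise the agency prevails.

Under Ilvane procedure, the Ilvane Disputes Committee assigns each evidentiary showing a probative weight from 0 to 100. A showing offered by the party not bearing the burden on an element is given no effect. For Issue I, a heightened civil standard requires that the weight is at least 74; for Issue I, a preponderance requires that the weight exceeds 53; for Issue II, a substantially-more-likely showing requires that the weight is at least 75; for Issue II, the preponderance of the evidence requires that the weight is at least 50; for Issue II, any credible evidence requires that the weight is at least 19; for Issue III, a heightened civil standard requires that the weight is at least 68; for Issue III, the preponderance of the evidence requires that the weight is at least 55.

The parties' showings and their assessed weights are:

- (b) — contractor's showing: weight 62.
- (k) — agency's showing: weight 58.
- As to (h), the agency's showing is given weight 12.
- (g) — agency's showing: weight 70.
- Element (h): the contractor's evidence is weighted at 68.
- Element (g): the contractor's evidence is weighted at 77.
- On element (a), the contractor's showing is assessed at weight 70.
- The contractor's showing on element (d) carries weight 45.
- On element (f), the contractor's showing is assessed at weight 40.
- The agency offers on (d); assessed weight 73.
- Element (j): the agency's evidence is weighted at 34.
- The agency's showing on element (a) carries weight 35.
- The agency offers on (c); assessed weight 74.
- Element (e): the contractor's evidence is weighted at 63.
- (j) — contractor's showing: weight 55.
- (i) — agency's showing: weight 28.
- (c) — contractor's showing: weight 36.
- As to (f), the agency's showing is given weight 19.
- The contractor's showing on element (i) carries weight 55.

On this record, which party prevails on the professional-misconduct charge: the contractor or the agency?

— Issue I —
Stage I.1 — burden on contractor; standard: a preponderance (weight exceeds 53).
    (a): 70 (agency's 35 disregarded) > 53 [met]
    (b): 62 > 53 [met]
  Stage I.1 carried; the burden shifts to the agency.
Stage I.2 — burden on agency; standard: a heightened civil standard (weight is at least 74).
    (c): 74 (contractor's 36 disregarded) ≥ 74 [met]
    (d): 73 (contractor's 45 disregarded) < 74 [not met]
  Not every element is met, so the agency fails to carry Stage I.2.
So the contractor prevails on this issue.
— Issue II —
At Stage II.1 the contractor must meet the preponderance of the evidence (weight is at least 50): on (e) the weight is 63, which does reach 50, so (e) meets the standard.
  Stage II.1 carried; the burden shifts to the agency.
At Stage II.2 the agency must meet any credible evidence (weight is at least 19): on (f) the weight is 19 (the contractor's 40 is given no effect), ≥ 19, so (f) meets the standard.
  The agency carries Stage II.2; the contractor now bears the burden.
At Stage II.3 the contractor must meet a substantially-more-likely showing (weight is at least 75): on (g) the weight is 77 (the agency's 70 is given no effect), which does reach 75, so (g) meets the standard; on (h) the weight is 68 (the agency's 12 is given no effect), which does not reach 75, so (h) does not meet the standard.
  Not every element is met, so the contractor fails to carry Stage II.3.
The analysis ends at Stage II.3; the agency prevails on this issue.
— Issue III —
Stage III.1 — burden on contractor; standard: the preponderance of the evidence (weight is at least 55).
    (i): 55 (agency's 28 disregarded) ≥ 55 [met]
    (j): 55 (agency's 34 disregarded) ≥ 55 [met]
  Stage III.1 carried; the burden shifts to the agency.
Stage III.2 — burden on agency; standard: a heightened civil standard (weight is at least 68).
    (k): 58 < 68 [not met]
  Not every element is met, so the agency fails to carry Stage III.2.
The contractor prevails on this issue.
Per-issue: Issue I → contractor; Issue II → agency; Issue III → contractor. The contractor must prevail on every issue; overall, the agency prevails.

agency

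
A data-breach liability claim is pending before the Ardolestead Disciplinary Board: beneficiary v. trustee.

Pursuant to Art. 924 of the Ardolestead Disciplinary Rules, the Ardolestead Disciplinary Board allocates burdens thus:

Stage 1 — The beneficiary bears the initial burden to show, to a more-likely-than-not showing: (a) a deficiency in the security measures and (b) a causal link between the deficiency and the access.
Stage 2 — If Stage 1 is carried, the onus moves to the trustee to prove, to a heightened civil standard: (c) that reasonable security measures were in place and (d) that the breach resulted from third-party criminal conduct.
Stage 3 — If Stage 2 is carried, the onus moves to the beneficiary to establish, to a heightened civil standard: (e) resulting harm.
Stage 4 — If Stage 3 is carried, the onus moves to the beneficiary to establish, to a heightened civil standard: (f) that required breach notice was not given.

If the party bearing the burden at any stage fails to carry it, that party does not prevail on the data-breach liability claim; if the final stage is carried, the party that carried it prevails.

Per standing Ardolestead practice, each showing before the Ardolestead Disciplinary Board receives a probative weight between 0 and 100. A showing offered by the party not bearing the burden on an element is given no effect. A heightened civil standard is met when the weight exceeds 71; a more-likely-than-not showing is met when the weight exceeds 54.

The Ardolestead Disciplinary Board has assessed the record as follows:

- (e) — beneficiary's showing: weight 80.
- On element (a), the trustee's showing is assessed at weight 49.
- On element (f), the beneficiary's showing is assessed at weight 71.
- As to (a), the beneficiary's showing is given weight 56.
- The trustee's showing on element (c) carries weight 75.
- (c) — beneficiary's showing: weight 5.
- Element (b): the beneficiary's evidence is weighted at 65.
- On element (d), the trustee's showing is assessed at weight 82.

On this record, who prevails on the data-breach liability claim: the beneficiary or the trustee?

Stage 1 (beneficiary, a more-likely-than-not showing, weight exceeds 54): (a) 56 (trustee's 49 disregarded) > 54 — meets; (b) 65 > 54 — meets.
  The beneficiary carries Stage 1; the trustee now bears the burden.
Stage 2 (trustee, a heightened civil standard, weight exceeds 71): (c) 75 (beneficiary's 5 disregarded) > 71 — meets; (d) 82 > 71 — meets.
  The trustee carries Stage 2; the beneficiary now bears the burden.
Stage 3 (beneficiary, a heightened civil standard, weight exceeds 71): (e) 80 > 71 — meets.
  All elements met. The beneficiary retains the burden for Stage 4.
Stage 4 (beneficiary, a heightened civil standard, weight exceeds 71): (f) 71 ≤ 71 — fails.
  Stage 4 not carried; the beneficiary fails its burden.
The trustee prevails.

trustee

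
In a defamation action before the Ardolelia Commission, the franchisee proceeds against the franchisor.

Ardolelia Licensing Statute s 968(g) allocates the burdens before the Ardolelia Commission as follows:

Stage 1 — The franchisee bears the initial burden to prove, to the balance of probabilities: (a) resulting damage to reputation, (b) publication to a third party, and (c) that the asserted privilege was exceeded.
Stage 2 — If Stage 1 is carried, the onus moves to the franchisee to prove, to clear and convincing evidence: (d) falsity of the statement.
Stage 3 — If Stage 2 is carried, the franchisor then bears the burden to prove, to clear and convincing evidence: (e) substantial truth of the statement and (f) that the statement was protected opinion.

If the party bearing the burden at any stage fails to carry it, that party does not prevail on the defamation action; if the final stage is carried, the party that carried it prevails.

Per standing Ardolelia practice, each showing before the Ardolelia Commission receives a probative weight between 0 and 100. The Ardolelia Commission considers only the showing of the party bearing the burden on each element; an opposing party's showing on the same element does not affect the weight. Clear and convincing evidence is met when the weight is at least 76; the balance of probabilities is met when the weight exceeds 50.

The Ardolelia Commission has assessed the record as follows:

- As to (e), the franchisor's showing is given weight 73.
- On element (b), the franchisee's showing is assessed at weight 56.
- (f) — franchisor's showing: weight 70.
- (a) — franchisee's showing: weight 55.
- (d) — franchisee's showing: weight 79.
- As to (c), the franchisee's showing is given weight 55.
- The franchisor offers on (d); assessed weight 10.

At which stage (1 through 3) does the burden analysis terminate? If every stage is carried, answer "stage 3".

Stage 1 — burden on franchisee; standard: the balance of probabilities (weight exceeds 50).
    (a): 55 > 50 [met]
    (b): 56 > 50 [met]
    (c): 55 > 50 [met]
  All elements met. The franchisee retains the burden for Stage 2.
Stage 2 — burden on franchisee; standard: clear and convincing evidence (weight is at least 76).
    (d): 79 (franchisor's 10 disregarded) ≥ 76 [met]
  The franchisee carries Stage 2; the franchisor now bears the burden.
Stage 3 — burden on franchisor; standard: clear and convincing evidence (weight is at least 76).
    (e): 73 < 76 [not met]
    (f): 70 < 76 [not met]
  Stage 3 not carried; the franchisor fails its burden.
So the franchisee prevails.

stage 3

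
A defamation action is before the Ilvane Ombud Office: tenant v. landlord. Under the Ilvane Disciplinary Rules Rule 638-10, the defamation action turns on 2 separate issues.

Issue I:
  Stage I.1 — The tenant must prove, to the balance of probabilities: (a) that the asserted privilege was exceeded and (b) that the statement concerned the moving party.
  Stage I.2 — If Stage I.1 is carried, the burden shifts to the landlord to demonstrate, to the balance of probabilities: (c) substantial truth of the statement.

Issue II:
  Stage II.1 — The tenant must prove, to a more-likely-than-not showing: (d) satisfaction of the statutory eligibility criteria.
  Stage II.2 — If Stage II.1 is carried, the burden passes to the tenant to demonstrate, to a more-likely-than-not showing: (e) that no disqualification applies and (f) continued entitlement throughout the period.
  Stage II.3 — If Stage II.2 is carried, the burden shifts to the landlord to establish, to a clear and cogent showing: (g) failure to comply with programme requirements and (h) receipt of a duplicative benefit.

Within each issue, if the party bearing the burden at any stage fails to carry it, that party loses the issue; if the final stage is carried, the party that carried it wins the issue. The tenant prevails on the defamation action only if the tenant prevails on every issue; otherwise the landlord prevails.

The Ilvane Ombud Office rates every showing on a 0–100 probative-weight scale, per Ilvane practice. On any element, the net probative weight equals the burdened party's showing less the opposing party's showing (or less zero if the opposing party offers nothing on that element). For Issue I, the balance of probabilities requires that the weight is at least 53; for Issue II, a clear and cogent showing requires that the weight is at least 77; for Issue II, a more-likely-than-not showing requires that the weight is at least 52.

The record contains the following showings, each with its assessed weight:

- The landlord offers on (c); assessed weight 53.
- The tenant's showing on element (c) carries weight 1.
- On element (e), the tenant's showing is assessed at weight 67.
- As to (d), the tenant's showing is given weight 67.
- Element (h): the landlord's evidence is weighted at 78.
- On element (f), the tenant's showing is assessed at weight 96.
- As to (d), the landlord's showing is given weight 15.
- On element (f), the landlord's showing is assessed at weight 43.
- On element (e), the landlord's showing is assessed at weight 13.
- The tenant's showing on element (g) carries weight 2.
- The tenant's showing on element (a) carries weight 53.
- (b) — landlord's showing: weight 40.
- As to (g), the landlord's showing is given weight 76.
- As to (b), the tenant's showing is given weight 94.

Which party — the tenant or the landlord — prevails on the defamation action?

tenant

— Issue I —
Stage I.1 (tenant, the balance of probabilities, weight is at least 53): (a) 53 ≥ 53 — meets; (b) net 94−40=54 ≥ 53 — meets.
  All elements met. The burden passes to the landlord.
Stage I.2 (landlord, the balance of probabilities, weight is at least 53): (c) net 53−1=52 < 53 — fails.
  The landlord does not carry Stage I.2.
The tenant prevails on this issue.
— Issue II —
Stage II.1 — burden on tenant; standard: a more-likely-than-not showing (weight is at least 52).
    (d): 67 − 15 = 52 ≥ 52 [met]
  All elements met. The tenant retains the burden for Stage II.2.
Stage II.2 — burden on tenant; standard: a more-likely-than-not showing (weight is at least 52).
    (e): 67 − 13 = 54 ≥ 52 [met]
    (f): 96 − 43 = 53 ≥ 52 [met]
  The tenant carries Stage II.2; the landlord now bears the burden.
Stage II.3 — burden on landlord; standard: a clear and cogent showing (weight is at least 77).
    (g): 76 − 2 = 74 < 77 [not met]
    (h): 78 ≥ 77 [met]
  Not every element is met, so the landlord fails to carry Stage II.3.
The analysis ends at Stage II.3; the tenant prevails on this issue.
Per-issue: Issue I → tenant; Issue II → tenant. The tenant must prevail on every issue; overall, the tenant prevails.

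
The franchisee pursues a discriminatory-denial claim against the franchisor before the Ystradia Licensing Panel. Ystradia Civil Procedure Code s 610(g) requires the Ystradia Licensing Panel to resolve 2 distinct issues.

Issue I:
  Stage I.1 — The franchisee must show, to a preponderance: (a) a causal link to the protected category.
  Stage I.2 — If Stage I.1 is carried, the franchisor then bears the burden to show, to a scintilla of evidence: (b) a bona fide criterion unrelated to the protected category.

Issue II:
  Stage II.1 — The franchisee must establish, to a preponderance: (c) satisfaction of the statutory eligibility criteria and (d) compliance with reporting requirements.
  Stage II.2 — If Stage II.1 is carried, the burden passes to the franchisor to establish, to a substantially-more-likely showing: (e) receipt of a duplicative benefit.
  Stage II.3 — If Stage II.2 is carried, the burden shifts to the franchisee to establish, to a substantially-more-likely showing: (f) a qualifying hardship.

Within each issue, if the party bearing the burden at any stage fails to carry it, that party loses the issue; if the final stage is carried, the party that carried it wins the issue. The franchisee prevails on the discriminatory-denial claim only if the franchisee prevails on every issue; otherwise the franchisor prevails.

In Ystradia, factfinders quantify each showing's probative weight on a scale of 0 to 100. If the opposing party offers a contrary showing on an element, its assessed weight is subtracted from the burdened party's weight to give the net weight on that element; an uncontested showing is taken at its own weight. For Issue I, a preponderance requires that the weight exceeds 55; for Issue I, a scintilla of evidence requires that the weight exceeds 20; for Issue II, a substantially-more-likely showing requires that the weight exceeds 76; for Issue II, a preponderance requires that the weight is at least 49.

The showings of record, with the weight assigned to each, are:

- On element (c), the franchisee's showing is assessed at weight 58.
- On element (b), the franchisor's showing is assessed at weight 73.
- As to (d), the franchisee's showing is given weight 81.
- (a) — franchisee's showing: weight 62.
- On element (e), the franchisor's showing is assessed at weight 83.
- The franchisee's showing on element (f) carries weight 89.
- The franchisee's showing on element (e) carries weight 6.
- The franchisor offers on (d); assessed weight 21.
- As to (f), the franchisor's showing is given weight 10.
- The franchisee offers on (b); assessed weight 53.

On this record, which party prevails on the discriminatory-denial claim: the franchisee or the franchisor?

franchisee

— Issue I —
Stage I.1 (franchisee, a preponderance, weight exceeds 55): (a) 62 > 55 — meets.
  Stage I.1 is satisfied; the onus moves to the franchisor.
Stage I.2 (franchisor, a scintilla of evidence, weight exceeds 20): (b) net 73−53=20 ≤ 20 — fails.
  The franchisor does not carry Stage I.2.
The franchisee prevails on this issue.
— Issue II —
At Stage II.1 the franchisee must meet a preponderance (weight is at least 49): on (c) the weight is 58, ≥ 49, so (c) meets the standard; on (d) the weight is 81 less the opposing 21 gives net 60, ≥ 49, so (d) meets the standard.
  Stage II.1 carried; the burden shifts to the franchisor.
At Stage II.2 the franchisor must meet a substantially-more-likely showing (weight exceeds 76): on (e) the weight is 83 less the opposing 6 gives net 77, > 76, so (e) meets the standard.
  All elements met. The burden passes to the franchisee.
At Stage II.3 the franchisee must meet a substantially-more-likely showing (weight exceeds 76): on (f) the weight is 89 less the opposing 10 gives net 79, which does exceed 76, so (f) meets the standard.
  The franchisee carries the last stage.
With every stage satisfied, the franchisee prevails on this issue.
Per-issue: Issue I → franchisee; Issue II → franchisee. The franchisee must prevail on every issue; overall, the franchisee prevails.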